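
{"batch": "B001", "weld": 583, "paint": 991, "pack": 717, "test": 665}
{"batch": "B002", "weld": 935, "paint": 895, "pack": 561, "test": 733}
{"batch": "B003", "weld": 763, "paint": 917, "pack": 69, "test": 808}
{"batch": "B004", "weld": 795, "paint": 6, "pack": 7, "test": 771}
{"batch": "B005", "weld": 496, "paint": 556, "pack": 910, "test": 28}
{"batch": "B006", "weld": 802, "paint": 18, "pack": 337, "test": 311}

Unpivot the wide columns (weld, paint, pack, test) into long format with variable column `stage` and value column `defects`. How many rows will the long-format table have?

24

6 batch values × 4 melted columns = 24 rows.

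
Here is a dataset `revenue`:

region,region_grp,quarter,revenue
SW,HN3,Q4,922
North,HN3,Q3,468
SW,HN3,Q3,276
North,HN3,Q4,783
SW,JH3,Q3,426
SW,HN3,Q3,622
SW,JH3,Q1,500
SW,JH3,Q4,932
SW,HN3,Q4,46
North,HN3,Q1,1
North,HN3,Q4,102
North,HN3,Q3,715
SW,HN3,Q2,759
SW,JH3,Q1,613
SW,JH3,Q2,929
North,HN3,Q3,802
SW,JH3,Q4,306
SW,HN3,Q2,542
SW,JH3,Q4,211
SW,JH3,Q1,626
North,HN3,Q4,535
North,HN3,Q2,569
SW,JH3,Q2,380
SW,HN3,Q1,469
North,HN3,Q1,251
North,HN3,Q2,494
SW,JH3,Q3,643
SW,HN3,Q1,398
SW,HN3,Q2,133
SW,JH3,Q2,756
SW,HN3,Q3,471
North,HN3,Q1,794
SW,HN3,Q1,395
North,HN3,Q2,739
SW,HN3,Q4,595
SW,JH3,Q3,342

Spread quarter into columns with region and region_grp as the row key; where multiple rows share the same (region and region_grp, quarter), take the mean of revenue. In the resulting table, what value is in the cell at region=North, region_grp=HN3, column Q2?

600.67

Rows with region=North, region_grp=HN3 and quarter=Q2: revenue values are 569, 494, 739.
(569 + 494 + 739) / 3 = 600.67.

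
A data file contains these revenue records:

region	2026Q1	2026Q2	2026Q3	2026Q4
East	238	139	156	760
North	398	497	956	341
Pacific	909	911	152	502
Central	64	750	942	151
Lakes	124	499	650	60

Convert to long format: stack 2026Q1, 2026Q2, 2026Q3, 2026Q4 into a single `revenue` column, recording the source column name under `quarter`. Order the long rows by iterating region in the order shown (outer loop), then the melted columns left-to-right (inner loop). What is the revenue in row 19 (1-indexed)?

650

20 rows total (5 × 4). Row 19: index ⌊(19-1)/4⌋ = 4 into region → Lakes; (19-1) mod 4 = 2 into the melted columns → 2026Q3.
So row 19 is (Lakes, 2026Q3, 650); revenue = 650.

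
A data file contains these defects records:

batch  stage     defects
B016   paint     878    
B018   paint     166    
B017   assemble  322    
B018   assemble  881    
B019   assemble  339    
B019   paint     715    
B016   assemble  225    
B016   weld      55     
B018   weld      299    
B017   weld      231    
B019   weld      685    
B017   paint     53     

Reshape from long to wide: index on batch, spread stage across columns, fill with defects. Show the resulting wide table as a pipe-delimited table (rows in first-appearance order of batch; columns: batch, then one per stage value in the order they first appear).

| batch | paint | assemble | weld |
| B016 | 878 | 225 | 55 |
| B018 | 166 | 881 | 299 |
| B017 | 53 | 322 | 231 |
| B019 | 715 | 339 | 685 |

Columns: batch plus the 3 distinct stage values (paint, assemble, weld).
For example, row B016 column paint takes defects=878 from the long row (B016, paint).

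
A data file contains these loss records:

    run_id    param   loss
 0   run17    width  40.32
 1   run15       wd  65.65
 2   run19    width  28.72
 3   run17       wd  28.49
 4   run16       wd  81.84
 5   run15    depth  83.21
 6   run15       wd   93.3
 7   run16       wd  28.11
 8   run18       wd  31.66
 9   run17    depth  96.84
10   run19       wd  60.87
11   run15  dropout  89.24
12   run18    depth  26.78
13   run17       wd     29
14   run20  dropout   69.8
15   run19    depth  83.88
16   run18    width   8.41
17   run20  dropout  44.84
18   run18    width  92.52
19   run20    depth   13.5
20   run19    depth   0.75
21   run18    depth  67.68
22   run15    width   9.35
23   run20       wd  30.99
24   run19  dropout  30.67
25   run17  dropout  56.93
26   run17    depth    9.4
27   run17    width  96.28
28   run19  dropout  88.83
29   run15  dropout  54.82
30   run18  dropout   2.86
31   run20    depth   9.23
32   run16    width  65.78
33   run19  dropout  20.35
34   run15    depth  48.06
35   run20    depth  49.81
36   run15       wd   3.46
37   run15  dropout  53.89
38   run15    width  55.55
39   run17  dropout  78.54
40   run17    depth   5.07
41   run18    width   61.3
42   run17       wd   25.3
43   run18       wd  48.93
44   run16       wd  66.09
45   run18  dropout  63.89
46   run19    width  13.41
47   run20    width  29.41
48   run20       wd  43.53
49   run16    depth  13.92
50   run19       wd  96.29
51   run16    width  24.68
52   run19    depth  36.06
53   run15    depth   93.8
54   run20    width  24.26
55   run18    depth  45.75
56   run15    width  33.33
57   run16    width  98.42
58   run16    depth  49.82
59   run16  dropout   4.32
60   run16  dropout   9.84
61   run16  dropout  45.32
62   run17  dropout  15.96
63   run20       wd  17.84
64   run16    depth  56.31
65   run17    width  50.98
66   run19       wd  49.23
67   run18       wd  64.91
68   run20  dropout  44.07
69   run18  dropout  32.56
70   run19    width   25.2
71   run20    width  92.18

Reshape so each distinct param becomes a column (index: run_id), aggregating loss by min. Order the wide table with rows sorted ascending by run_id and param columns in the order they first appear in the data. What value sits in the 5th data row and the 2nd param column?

With rows sorted ascending by run_id, row 5 is run_id=run19. param columns in first-appearance order: width, wd, depth, dropout; column 2 is wd.
Long rows with run_id=run19, param=wd: min(60.87, 96.29, 49.23) = 49.23.

49.23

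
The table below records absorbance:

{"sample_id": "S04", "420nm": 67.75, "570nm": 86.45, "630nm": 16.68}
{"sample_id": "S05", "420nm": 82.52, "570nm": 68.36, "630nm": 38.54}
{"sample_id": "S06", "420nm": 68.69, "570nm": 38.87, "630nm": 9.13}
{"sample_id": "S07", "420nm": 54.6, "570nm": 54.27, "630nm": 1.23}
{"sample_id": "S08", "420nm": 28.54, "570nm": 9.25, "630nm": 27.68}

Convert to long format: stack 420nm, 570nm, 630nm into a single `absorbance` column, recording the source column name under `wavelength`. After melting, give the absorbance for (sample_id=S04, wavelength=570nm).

Unpivoting turns each (sample_id, wide-column) pair into one long row.
The wide cell at row S04, column 570nm holds 86.45, so the long row (S04, 570nm) has absorbance=86.45.

86.45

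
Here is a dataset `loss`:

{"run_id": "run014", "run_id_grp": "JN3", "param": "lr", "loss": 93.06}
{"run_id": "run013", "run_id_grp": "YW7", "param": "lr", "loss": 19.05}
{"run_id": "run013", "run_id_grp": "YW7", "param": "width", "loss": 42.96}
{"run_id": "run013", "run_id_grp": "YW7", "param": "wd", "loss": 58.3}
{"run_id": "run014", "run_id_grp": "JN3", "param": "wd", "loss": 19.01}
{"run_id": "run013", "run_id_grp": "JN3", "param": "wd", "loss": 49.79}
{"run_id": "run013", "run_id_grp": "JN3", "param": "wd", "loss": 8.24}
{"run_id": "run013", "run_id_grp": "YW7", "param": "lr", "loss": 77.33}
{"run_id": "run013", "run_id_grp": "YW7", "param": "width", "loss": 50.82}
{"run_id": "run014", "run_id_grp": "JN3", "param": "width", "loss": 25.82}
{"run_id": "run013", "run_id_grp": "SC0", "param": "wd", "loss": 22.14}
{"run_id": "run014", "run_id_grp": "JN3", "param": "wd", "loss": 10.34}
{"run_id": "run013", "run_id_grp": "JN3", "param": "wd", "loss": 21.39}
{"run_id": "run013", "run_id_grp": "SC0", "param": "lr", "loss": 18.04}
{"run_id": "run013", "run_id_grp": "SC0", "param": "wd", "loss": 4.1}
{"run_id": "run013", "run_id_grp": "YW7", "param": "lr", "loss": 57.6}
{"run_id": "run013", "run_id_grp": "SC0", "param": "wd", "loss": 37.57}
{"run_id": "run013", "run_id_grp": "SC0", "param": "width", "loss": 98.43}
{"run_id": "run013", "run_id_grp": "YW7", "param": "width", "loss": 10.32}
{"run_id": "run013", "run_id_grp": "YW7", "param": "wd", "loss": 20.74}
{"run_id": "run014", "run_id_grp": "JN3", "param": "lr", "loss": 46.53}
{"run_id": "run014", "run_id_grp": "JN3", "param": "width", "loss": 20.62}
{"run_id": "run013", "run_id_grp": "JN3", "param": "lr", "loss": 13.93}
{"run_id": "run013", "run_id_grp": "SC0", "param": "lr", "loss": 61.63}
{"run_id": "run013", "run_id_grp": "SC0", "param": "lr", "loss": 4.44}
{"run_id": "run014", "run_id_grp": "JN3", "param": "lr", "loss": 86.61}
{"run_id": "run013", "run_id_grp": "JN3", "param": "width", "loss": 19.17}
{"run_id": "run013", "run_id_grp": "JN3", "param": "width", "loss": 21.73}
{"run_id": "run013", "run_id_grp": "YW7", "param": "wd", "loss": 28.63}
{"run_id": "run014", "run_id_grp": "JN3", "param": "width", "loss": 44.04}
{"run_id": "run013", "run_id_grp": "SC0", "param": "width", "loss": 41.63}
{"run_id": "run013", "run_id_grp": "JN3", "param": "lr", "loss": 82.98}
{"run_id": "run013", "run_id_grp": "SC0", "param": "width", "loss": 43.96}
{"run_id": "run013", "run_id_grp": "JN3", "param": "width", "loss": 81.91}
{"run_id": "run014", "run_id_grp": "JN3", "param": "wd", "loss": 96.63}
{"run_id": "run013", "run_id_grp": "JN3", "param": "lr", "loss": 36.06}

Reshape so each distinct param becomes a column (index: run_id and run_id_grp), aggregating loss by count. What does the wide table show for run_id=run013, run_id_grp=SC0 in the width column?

Rows with run_id=run013, run_id_grp=SC0 and param=width: loss values are 98.43, 41.63, 43.96.
3 rows match — count = 3.

3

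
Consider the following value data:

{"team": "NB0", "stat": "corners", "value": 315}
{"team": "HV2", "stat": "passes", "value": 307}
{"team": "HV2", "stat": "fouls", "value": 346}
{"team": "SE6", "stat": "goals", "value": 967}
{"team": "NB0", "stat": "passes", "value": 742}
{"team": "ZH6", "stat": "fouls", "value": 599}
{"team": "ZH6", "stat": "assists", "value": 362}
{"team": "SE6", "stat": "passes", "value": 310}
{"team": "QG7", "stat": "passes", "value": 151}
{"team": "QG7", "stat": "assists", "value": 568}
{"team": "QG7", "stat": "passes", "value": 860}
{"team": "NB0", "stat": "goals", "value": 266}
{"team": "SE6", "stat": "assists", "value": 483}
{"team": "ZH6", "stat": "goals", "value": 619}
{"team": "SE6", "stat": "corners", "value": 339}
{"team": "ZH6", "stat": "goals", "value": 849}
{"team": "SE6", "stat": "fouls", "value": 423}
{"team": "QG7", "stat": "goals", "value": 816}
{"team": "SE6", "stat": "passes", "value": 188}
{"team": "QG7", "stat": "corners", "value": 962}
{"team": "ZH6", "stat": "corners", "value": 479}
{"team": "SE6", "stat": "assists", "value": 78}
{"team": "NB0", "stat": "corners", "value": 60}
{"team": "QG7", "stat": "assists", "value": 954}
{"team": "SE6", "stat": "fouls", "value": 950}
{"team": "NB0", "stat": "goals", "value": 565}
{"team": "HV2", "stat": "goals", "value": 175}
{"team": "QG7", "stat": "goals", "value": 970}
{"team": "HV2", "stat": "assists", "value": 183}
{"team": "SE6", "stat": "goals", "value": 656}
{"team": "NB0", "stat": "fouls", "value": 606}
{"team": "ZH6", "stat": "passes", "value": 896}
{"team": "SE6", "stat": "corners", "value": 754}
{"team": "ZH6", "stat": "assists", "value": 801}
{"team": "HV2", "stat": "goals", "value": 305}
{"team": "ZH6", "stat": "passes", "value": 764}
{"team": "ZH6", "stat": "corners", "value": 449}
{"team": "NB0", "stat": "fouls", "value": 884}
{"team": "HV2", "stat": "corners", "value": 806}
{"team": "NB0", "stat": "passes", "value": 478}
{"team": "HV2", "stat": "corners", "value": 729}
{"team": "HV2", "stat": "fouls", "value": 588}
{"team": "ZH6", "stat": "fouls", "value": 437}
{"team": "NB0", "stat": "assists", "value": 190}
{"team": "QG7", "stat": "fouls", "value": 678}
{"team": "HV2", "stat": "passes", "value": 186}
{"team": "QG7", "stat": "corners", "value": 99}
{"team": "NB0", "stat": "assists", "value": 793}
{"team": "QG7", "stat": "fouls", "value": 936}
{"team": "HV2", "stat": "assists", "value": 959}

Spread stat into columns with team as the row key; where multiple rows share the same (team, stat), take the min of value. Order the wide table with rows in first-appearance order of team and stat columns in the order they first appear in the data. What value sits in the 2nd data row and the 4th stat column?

175

With rows in first-appearance order of team, row 2 is team=HV2. stat columns in first-appearance order: corners, passes, fouls, goals, assists; column 4 is goals.
Long rows with team=HV2, stat=goals: min(175, 305) = 175.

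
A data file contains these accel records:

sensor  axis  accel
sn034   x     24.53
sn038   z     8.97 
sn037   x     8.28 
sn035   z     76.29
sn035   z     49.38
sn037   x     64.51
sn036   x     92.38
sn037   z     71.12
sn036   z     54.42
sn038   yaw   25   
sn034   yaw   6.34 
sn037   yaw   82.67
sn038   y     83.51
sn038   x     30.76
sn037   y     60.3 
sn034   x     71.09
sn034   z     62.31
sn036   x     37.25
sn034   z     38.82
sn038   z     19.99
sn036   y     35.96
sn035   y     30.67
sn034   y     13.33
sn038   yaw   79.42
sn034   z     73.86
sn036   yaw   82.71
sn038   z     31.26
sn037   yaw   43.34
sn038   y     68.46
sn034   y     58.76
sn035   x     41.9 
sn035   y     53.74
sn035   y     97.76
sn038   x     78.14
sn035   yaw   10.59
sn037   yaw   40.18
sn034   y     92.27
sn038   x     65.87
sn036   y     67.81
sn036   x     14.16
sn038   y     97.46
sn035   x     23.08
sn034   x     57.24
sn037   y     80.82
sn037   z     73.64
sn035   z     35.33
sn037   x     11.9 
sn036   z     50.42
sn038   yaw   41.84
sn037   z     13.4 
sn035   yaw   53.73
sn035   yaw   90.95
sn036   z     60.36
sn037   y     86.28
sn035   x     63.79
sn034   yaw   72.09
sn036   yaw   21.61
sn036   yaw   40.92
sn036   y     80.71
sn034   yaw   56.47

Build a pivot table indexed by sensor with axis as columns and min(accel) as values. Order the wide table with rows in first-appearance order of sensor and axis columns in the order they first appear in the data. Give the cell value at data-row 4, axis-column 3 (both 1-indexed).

10.59

With rows in first-appearance order of sensor, row 4 is sensor=sn035. axis columns in first-appearance order: x, z, yaw, y; column 3 is yaw.
Long rows with sensor=sn035, axis=yaw: min(10.59, 53.73, 90.95) = 10.59.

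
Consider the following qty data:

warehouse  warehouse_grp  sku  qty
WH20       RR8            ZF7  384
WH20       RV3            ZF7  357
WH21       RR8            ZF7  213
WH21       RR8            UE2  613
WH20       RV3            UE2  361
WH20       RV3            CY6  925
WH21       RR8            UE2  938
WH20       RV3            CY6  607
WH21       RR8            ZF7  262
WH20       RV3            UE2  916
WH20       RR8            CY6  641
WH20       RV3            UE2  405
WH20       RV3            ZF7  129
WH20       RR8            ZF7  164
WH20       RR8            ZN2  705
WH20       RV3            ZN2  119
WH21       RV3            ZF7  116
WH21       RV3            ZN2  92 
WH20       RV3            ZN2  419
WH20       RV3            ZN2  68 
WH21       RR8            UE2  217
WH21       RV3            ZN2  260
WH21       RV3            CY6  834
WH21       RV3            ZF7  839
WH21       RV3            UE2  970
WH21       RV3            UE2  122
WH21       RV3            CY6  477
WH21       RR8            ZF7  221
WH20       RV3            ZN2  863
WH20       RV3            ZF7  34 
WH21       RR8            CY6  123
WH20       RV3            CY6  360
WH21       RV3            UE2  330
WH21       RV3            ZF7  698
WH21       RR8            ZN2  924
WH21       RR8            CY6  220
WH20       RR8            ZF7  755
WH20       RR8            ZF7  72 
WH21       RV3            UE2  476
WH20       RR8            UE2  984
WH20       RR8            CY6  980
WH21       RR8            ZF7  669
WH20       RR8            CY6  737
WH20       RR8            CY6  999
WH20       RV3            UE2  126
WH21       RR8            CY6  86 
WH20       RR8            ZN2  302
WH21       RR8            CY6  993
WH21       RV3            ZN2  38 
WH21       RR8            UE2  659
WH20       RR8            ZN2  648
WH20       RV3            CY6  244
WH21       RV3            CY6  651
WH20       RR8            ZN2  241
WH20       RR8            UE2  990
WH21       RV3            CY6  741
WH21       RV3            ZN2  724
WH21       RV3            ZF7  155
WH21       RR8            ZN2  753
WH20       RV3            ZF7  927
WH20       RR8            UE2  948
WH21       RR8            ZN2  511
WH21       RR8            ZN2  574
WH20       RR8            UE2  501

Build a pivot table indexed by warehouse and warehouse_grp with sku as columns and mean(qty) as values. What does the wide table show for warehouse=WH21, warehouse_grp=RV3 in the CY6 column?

675.75

Rows with warehouse=WH21, warehouse_grp=RV3 and sku=CY6: qty values are 834, 477, 651, 741.
(834 + 477 + 651 + 741) / 4 = 675.75.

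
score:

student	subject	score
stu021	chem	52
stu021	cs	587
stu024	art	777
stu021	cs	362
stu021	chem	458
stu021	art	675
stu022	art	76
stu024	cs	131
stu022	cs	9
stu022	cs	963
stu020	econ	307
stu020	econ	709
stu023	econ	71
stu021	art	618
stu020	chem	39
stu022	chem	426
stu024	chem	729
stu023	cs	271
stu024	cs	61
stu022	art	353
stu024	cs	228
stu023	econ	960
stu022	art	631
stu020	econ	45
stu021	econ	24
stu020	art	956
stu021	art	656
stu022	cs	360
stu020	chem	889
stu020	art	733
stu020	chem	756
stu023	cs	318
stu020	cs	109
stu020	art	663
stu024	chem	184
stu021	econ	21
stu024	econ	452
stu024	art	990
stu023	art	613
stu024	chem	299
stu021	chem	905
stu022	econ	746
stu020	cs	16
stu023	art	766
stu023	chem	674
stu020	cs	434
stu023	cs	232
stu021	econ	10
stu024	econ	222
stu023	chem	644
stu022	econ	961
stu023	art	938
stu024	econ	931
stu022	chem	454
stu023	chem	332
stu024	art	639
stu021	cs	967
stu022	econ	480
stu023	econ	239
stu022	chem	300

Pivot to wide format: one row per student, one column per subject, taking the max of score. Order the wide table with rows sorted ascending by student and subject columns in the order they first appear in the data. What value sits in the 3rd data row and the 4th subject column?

961

With rows sorted ascending by student, row 3 is student=stu022. subject columns in first-appearance order: chem, cs, art, econ; column 4 is econ.
Long rows with student=stu022, subject=econ: max(746, 961, 480) = 961.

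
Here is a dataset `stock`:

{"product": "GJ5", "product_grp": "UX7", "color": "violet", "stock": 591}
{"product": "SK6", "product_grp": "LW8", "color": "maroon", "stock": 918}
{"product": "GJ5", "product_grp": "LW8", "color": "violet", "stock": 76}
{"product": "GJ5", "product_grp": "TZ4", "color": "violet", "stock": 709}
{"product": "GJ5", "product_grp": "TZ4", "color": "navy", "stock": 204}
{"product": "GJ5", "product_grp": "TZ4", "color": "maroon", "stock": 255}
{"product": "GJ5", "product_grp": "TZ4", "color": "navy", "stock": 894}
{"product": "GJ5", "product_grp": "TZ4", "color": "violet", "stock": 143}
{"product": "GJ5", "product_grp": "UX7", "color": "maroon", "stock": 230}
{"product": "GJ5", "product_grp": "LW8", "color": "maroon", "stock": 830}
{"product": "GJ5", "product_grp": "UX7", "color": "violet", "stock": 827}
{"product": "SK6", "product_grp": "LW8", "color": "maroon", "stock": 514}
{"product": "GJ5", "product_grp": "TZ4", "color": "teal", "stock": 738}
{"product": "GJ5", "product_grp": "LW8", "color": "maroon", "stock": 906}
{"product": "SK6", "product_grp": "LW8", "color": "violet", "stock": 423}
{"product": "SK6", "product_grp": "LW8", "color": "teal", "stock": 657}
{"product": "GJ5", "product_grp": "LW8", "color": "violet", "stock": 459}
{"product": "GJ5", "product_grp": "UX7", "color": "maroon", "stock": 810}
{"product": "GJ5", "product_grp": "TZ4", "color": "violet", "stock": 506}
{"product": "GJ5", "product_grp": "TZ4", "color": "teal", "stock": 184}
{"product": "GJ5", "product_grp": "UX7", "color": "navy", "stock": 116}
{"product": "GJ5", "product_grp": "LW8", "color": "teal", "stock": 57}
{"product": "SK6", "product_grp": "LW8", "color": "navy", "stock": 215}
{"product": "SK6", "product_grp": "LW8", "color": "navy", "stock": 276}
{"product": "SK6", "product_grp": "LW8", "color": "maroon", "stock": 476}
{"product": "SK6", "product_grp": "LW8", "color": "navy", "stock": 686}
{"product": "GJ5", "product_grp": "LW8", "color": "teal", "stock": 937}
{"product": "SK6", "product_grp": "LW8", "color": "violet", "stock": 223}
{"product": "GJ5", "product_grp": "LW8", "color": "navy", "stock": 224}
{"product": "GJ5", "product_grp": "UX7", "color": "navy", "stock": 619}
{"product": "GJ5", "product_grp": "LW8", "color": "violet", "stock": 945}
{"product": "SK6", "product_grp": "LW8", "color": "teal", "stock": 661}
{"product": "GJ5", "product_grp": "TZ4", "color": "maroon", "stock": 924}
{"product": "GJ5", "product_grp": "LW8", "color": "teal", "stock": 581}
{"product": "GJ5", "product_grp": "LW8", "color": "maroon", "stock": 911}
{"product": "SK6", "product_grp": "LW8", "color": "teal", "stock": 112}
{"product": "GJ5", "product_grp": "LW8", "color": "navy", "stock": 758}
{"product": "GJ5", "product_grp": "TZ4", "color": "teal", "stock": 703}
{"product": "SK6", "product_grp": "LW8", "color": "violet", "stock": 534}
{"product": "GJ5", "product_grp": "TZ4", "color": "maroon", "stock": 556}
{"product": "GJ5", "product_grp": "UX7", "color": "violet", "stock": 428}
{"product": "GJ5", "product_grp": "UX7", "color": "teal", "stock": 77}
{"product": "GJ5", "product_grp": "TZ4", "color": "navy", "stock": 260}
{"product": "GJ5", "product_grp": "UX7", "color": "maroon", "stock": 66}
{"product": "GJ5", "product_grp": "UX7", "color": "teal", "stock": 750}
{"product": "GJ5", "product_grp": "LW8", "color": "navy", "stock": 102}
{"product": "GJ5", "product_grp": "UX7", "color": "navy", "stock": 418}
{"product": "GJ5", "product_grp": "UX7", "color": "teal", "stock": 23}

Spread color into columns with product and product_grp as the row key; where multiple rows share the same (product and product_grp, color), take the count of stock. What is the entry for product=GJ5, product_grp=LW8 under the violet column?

3

Rows with product=GJ5, product_grp=LW8 and color=violet: stock values are 76, 459, 945.
3 rows match — count = 3.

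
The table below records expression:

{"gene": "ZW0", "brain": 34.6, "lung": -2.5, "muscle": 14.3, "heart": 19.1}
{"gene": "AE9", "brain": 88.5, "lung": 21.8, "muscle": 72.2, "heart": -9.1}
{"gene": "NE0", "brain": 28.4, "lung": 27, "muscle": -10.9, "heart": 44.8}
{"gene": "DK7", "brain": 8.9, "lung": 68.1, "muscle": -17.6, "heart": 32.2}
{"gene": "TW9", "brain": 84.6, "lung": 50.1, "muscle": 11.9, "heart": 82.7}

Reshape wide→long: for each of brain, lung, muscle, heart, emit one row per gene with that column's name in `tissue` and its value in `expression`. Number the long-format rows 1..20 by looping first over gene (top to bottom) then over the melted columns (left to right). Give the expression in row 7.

72.2

20 rows total (5 × 4). Row 7: index ⌊(7-1)/4⌋ = 1 into gene → AE9; (7-1) mod 4 = 2 into the melted columns → muscle.
So row 7 is (AE9, muscle, 72.2); expression = 72.2.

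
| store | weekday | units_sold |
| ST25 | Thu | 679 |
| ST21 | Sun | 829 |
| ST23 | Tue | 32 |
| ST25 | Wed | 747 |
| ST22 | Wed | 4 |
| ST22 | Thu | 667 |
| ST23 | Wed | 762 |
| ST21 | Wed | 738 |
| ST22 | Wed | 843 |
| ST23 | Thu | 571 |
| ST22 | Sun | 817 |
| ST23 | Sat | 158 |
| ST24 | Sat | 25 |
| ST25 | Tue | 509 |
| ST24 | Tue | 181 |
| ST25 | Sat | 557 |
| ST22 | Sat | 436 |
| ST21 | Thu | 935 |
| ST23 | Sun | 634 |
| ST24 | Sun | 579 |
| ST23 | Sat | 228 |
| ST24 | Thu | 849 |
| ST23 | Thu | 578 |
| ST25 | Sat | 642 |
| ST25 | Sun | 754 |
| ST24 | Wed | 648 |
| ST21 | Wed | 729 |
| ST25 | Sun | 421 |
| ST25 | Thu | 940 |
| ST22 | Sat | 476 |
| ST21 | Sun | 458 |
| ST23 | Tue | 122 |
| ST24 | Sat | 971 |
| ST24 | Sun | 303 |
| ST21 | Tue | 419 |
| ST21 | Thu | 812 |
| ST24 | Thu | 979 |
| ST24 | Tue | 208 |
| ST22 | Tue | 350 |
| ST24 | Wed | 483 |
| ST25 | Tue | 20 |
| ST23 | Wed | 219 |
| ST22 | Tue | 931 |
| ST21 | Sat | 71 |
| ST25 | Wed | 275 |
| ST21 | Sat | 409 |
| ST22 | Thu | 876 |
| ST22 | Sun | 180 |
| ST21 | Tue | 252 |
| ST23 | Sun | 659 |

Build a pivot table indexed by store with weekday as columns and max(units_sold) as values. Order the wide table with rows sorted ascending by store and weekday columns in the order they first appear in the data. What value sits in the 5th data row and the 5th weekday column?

With rows sorted ascending by store, row 5 is store=ST25. weekday columns in first-appearance order: Thu, Sun, Tue, Wed, Sat; column 5 is Sat.
Long rows with store=ST25, weekday=Sat: max(557, 642) = 642.

642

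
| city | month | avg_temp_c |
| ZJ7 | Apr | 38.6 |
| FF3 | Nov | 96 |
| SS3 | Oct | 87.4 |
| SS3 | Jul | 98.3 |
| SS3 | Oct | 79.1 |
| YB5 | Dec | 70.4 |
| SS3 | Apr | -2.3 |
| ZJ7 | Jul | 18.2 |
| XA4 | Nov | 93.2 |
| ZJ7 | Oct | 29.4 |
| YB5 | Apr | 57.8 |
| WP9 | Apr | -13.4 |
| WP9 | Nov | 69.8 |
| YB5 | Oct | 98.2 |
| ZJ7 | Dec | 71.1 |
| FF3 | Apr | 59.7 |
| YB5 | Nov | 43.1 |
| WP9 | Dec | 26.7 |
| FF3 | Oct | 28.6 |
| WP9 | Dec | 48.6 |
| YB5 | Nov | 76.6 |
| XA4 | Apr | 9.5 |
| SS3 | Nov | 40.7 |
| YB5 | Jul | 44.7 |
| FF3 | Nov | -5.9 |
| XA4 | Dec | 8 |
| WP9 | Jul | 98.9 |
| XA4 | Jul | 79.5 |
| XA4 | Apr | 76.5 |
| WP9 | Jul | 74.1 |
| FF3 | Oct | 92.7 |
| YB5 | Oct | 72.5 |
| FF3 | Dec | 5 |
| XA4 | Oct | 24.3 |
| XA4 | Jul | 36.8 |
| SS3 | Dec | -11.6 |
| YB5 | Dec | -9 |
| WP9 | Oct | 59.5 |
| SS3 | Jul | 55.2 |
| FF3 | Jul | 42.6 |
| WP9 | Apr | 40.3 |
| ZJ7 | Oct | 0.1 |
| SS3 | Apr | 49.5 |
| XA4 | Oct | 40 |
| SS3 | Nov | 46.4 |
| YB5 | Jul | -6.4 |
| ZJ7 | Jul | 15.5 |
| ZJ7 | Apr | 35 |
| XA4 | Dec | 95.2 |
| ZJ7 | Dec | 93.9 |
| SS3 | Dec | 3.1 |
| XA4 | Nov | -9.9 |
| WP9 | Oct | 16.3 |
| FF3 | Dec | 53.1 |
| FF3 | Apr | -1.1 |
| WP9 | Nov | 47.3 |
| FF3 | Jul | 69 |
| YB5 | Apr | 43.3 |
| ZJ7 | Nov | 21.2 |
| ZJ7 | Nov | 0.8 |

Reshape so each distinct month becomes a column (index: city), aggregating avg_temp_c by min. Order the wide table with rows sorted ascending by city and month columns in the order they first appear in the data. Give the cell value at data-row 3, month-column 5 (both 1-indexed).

26.7

With rows sorted ascending by city, row 3 is city=WP9. month columns in first-appearance order: Apr, Nov, Oct, Jul, Dec; column 5 is Dec.
Long rows with city=WP9, month=Dec: min(26.7, 48.6) = 26.7.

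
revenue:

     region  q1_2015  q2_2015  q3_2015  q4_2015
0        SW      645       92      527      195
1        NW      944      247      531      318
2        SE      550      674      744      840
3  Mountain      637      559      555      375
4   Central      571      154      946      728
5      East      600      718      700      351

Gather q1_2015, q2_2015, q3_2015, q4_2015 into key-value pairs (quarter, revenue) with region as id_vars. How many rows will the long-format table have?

24

6 region values × 4 melted columns = 24 rows.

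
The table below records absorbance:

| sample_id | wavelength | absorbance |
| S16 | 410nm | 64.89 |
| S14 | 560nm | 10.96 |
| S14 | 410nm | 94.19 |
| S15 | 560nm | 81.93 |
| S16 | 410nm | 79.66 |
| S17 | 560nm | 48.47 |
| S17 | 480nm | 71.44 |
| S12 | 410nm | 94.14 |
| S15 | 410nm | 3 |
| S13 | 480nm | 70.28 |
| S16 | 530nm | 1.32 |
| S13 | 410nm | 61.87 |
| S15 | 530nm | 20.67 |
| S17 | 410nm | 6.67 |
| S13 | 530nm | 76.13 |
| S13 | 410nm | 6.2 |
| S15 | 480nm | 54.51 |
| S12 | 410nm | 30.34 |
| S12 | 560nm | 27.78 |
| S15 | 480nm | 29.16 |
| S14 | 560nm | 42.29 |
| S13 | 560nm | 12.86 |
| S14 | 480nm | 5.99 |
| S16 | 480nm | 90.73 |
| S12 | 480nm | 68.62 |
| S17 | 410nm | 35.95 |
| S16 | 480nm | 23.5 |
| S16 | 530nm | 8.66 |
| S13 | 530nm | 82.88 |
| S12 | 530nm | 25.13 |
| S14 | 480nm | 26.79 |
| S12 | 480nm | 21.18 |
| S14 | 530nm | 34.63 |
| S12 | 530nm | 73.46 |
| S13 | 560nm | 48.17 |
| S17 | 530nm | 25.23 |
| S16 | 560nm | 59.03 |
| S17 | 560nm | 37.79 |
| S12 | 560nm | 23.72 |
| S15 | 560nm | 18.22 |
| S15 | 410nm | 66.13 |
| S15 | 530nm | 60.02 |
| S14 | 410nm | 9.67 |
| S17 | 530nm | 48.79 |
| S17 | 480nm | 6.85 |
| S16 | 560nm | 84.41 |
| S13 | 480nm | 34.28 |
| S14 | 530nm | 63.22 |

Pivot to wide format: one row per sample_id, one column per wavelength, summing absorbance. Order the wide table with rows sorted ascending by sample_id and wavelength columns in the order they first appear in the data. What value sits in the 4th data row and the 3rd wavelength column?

With rows sorted ascending by sample_id, row 4 is sample_id=S15. wavelength columns in first-appearance order: 410nm, 560nm, 480nm, 530nm; column 3 is 480nm.
Long rows with sample_id=S15, wavelength=480nm: 54.51 + 29.16 = 83.67.

83.67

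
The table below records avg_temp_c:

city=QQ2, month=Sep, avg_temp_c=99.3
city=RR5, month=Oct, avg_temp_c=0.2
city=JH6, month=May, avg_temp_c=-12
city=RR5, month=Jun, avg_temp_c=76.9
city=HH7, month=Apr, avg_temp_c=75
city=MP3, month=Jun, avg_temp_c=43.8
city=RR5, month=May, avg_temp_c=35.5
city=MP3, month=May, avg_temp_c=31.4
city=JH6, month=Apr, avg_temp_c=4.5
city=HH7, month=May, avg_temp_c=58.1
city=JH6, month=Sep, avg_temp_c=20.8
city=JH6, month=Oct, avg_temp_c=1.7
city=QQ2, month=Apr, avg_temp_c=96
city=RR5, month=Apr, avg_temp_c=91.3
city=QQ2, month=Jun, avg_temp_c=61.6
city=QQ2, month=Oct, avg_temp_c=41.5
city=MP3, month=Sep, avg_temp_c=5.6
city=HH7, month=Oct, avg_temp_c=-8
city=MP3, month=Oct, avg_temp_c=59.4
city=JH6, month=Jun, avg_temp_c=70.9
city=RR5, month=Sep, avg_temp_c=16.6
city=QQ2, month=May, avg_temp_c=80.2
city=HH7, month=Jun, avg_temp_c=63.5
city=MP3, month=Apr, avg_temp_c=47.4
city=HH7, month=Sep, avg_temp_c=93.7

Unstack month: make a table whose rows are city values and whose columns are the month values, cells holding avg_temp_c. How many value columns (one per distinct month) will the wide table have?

5

5 distinct month values: Oct, Apr, Jun, Sep, May.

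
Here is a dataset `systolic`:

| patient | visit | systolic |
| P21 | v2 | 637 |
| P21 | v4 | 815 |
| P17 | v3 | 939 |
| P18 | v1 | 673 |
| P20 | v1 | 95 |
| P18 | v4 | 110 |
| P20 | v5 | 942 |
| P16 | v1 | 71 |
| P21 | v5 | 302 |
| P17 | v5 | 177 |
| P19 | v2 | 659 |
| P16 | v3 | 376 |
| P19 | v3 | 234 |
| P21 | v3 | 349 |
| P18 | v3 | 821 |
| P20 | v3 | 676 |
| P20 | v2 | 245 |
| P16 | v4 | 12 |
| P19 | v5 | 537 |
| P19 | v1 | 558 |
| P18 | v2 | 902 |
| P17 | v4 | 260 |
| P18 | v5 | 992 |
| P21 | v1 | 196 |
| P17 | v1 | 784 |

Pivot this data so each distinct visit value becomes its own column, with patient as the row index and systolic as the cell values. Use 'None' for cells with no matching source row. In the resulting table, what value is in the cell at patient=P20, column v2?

245

The long row with patient=P20, visit=v2 has systolic=245.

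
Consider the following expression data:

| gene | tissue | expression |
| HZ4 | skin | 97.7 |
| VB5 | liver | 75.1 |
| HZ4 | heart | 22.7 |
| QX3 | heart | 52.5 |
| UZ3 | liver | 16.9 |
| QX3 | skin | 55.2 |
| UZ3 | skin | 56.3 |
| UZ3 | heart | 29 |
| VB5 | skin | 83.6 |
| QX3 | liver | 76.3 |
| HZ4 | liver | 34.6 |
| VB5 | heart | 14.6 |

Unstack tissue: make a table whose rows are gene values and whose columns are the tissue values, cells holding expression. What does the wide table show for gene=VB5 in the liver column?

Wide layout: rows indexed by gene, columns are the 3 distinct tissue values (skin, liver, heart).
Cell (gene=VB5, tissue=liver) draws from the long row where gene=VB5 and tissue=liver, which has expression=75.1.

75.1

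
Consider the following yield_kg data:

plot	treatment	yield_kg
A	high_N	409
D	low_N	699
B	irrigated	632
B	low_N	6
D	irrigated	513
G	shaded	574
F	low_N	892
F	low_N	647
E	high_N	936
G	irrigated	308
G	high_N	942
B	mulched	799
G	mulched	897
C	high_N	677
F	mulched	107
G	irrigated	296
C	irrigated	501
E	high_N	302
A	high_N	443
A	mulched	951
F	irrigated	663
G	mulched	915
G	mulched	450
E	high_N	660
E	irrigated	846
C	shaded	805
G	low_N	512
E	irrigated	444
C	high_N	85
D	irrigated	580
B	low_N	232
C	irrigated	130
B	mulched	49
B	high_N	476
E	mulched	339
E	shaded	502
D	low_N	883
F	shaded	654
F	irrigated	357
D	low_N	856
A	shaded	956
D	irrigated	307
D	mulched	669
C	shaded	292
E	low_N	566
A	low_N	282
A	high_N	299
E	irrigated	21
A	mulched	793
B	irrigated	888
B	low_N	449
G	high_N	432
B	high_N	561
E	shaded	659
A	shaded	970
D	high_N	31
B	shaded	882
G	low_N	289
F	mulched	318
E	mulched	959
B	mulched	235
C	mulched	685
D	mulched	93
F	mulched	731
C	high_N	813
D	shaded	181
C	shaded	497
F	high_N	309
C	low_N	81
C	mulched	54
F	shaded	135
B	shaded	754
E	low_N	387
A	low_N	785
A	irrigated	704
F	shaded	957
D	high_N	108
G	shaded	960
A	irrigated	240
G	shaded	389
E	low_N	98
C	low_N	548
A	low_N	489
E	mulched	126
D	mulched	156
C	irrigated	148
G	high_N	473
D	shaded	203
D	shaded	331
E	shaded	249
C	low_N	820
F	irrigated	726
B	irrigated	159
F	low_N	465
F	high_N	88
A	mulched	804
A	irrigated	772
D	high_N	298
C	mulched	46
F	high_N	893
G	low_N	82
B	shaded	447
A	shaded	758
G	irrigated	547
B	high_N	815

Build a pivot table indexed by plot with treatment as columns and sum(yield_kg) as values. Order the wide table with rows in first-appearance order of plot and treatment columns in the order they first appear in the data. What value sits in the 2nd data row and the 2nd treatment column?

With rows in first-appearance order of plot, row 2 is plot=D. treatment columns in first-appearance order: high_N, low_N, irrigated, shaded, mulched; column 2 is low_N.
Long rows with plot=D, treatment=low_N: 699 + 883 + 856 = 2438.

2438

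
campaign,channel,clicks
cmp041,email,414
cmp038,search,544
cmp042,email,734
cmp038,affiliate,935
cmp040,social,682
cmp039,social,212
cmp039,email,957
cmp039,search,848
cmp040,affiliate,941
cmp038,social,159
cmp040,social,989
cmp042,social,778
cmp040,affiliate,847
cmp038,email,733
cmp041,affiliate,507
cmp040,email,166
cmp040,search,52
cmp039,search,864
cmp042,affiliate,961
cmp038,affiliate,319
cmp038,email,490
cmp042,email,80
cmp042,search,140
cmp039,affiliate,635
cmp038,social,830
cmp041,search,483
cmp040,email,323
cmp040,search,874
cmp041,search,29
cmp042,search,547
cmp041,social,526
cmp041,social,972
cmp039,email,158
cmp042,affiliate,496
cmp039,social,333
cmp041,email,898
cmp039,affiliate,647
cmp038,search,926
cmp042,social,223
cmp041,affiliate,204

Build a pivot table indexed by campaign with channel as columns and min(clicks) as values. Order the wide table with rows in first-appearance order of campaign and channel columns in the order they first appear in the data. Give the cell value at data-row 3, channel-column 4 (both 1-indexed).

With rows in first-appearance order of campaign, row 3 is campaign=cmp042. channel columns in first-appearance order: email, search, affiliate, social; column 4 is social.
Long rows with campaign=cmp042, channel=social: min(778, 223) = 223.

223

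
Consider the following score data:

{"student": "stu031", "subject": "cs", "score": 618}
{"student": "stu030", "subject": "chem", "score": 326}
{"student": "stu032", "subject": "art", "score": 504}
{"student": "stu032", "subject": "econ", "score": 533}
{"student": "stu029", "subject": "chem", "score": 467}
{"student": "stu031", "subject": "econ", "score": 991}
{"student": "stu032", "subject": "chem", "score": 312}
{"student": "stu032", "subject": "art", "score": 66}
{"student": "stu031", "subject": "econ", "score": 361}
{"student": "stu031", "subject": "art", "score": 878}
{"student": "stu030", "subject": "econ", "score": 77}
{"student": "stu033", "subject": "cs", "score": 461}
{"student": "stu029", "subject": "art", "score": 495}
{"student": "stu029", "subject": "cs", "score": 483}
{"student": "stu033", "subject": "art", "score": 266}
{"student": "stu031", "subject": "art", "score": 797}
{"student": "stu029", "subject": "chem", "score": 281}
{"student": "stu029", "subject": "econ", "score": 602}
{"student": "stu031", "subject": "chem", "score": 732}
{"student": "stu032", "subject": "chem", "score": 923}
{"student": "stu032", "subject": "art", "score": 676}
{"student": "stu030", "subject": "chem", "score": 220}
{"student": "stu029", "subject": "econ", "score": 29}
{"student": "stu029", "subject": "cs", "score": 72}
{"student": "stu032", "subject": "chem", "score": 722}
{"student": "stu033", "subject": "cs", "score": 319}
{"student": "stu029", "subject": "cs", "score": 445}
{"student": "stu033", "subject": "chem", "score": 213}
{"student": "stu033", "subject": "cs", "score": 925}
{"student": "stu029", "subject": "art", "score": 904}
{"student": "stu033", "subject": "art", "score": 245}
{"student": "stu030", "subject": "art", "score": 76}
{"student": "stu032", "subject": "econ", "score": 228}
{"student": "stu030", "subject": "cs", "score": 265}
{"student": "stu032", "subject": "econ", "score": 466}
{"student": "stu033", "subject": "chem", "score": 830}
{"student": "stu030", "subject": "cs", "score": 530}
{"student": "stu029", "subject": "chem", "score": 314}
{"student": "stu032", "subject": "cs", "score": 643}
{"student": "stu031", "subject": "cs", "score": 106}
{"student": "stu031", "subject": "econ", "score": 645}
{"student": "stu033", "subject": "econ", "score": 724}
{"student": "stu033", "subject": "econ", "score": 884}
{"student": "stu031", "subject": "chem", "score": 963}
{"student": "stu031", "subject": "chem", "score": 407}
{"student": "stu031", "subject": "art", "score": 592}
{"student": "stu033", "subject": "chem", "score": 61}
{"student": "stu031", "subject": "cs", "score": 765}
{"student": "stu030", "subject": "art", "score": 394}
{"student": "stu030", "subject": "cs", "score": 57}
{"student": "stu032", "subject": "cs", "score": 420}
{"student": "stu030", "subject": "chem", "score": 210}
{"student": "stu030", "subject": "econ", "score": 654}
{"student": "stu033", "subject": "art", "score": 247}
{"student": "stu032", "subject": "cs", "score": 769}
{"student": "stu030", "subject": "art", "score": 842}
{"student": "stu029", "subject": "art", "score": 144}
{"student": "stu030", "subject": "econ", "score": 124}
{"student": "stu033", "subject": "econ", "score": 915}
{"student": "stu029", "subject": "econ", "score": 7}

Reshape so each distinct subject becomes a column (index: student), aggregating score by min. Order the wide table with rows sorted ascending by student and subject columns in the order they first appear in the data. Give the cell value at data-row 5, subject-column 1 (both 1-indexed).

319

With rows sorted ascending by student, row 5 is student=stu033. subject columns in first-appearance order: cs, chem, art, econ; column 1 is cs.
Long rows with student=stu033, subject=cs: min(461, 319, 925) = 319.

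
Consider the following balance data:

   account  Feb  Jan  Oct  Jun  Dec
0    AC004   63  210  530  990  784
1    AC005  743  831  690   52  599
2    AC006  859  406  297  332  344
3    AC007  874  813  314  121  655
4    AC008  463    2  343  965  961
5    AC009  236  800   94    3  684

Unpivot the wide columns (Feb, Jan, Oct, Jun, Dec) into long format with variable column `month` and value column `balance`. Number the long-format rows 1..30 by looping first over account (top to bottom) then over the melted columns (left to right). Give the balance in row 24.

30 rows total (6 × 5). Row 24: index ⌊(24-1)/5⌋ = 4 into account → AC008; (24-1) mod 5 = 3 into the melted columns → Jun.
So row 24 is (AC008, Jun, 965); balance = 965.

965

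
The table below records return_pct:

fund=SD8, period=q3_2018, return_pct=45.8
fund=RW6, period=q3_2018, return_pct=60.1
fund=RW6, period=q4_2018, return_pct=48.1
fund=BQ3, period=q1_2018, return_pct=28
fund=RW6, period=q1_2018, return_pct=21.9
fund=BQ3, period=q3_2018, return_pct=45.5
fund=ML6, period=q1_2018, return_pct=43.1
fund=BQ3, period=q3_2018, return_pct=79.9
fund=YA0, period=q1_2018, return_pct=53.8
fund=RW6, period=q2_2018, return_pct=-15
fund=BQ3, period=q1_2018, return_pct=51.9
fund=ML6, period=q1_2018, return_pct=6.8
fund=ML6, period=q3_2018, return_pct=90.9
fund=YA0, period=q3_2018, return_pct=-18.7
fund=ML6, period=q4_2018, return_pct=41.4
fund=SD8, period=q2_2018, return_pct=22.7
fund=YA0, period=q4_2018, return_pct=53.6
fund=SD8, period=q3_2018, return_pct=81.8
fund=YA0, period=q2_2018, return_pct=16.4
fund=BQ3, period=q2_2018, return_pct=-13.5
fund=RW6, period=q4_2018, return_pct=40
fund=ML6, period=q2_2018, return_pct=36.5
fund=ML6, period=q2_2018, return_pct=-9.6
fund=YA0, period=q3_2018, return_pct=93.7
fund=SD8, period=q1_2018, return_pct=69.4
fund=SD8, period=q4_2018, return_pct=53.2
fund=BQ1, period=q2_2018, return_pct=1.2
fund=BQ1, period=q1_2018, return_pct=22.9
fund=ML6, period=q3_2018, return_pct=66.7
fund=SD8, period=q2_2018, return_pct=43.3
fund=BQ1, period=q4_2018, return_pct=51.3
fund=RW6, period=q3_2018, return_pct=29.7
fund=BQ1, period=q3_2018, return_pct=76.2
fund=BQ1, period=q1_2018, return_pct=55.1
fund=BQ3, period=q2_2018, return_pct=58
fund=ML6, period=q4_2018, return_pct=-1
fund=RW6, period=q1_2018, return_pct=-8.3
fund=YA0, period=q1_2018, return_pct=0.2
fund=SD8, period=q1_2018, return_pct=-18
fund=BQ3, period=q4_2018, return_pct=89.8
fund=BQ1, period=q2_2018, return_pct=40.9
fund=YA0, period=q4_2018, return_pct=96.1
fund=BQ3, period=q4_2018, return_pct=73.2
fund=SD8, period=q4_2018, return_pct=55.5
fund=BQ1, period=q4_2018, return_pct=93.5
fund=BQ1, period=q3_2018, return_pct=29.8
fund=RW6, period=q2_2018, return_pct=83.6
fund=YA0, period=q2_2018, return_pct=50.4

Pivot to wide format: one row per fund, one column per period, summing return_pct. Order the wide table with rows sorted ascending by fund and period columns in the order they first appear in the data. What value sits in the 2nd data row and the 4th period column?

44.5

With rows sorted ascending by fund, row 2 is fund=BQ3. period columns in first-appearance order: q3_2018, q4_2018, q1_2018, q2_2018; column 4 is q2_2018.
Long rows with fund=BQ3, period=q2_2018: -13.5 + 58 = 44.5.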